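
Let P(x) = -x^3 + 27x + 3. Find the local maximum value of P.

P'(x) = -3x^2 + 27 = 0 at x = -3, 3.
P''(x) = -6x. P''(-3) = 18 > 0 ⇒ local minimum; P''(3) = -18 < 0 ⇒ local maximum.
The local maximum is P(3) = 57.

57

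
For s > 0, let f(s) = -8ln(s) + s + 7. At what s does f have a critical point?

f'(s) = -8/s + 1 = 0 gives s = 8.
f''(s) = 8/s², which is positive for s > 0, so this is a local minimum.
f(8) = -8·ln(8) + 8 + 7 ≈ -1.6355.

8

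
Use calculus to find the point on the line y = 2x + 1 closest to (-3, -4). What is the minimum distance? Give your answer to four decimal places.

0.4472

Minimize D(x)^2 = (x + 3)^2 + (2x + 5)^2.
d/dx[D^2] = 2(x + 3) + 2·2·(2x + 5) = 0 ⇒ x = -13/5.
Then y = -21/5 and the distance is √(1/5) ≈ 0.4472.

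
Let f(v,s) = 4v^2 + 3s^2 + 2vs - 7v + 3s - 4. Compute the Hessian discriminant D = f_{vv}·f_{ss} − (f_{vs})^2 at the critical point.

44

∂f/∂v = 8v + 2s - 7 = 0 and ∂f/∂s = 2v + 6s + 3 = 0, so (v, s) = (12/11, -19/22).
The Hessian has f_{vv} = 8, f_{ss} = 6, f_{vs} = 2, giving D = 44 > 0 with f_{vv} > 0, so the point is a local minimum.
D = (8)·(6) − (2)^2 = 44.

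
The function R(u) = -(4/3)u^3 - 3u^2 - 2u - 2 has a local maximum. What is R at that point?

R'(u) = -4u^2 - 6u - 2 = 0 at u = -1, -1/2.
Second-derivative test with R''(u) = -8u - 6: R''(-1) = 2 > 0 ⇒ local minimum; R''(-1/2) = -2 < 0 ⇒ local maximum.
So the local maximum value is R(-1/2) = -19/12.

-19/12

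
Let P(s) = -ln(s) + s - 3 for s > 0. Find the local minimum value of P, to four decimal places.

-2.0000

P'(s) = -1/s + 1 = 0 gives s = 1.
P''(s) = 1/s², which is positive for s > 0, so this is a local minimum.
P(1) = -1·ln(1) + 1 - 3 ≈ -2.0000.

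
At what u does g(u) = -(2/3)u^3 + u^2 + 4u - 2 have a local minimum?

-1

Critical points: g'(u) = -2u^2 + 2u + 4 vanishes at u = -1, 2.
Since g''(u) = -4u + 2, we get g''(-1) = 6 > 0 ⇒ local minimum; g''(2) = -6 < 0 ⇒ local maximum.
Thus g has its local minimum at u = -1, with value -13/3.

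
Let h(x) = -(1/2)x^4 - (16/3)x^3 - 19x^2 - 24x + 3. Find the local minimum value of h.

Critical points: h'(x) = -2x^3 - 16x^2 - 38x - 24 vanishes at x = -4, -3, -1.
Since h''(x) = -6x^2 - 32x - 38, we get h''(-4) = -6 < 0 ⇒ local maximum; h''(-3) = 4 > 0 ⇒ local minimum; h''(-1) = -12 < 0 ⇒ local maximum.
So the local minimum value is h(-3) = 15/2.

15/2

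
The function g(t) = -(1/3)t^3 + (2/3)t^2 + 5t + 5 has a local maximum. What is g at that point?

17

g'(t) = -t^2 + (4/3)t + 5. Setting g'(t) = 0 gives t ∈ {-5/3, 3}.
Second-derivative test with g''(t) = -2t + 4/3: g''(-5/3) = 14/3 > 0 ⇒ local minimum; g''(3) = -14/3 < 0 ⇒ local maximum.
The local maximum is g(3) = 17.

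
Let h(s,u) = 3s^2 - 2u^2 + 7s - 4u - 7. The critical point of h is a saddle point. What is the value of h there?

∂h/∂s = 6s + 7 = 0 and ∂h/∂u = -4u - 4 = 0, so (s, u) = (-7/6, -1).
The Hessian has h_{ss} = 6, h_{uu} = -4, h_{su} = 0, giving D = -24 < 0, so the point is a saddle point.
h(-7/6, -1) = -109/12.

-109/12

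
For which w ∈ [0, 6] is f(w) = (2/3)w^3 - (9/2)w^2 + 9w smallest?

0

Differentiating, f'(w) = 2w^2 - 9w + 9; which vanishes at w = 3/2 and w = 3.
Candidates: f(0) = 0, f(3/2) = 45/8, f(3) = 9/2, f(6) = 36.
So the minimum is f(0) = 0.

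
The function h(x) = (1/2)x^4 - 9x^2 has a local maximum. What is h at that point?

0

Critical points: h'(x) = 2x^3 - 18x vanishes at x = -3, 0, 3.
Since h''(x) = 6x^2 - 18, we get h''(-3) = 36 > 0 ⇒ local minimum; h''(0) = -18 < 0 ⇒ local maximum; h''(3) = 36 > 0 ⇒ local minimum.
So the local maximum value is h(0) = 0.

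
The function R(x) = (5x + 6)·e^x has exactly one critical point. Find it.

-11/5

R'(x) = 5·e^x + (5x + 6)·1·e^x = (5x + 11)·e^x. Since e^x > 0, the only critical point is x = -11/5.
R''(-11/5) has the same sign as 5 > 0, so this is a local minimum.
R(-11/5) = (-5)·e^(-11/5) ≈ -0.5540.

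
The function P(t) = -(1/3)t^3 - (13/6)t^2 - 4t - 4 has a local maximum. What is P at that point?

-140/81

Critical points: P'(t) = -t^2 - (13/3)t - 4 vanishes at t = -3, -4/3.
P''(t) = -2t - 13/3. P''(-3) = 5/3 > 0 ⇒ local minimum; P''(-4/3) = -5/3 < 0 ⇒ local maximum.
The local maximum is P(-4/3) = -140/81.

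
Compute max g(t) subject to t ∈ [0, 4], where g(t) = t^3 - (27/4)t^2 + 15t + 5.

21

The derivative is 3t^2 - (27/2)t + 15, which vanishes at t = 2 and t = 5/2.
Compare values at every candidate in [0, 4]: g(0) = 5, g(2) = 16, g(5/2) = 255/16, g(4) = 21.
The maximum over the interval is 21, attained at t = 4.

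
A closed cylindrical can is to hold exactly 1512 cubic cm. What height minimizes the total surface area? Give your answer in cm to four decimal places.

12.4400

With radius r and height h, πr²h = 1512 so h = 1512/(πr²), and S(r) = 2πr² + 2πrh = 2πr² + 2·1512/r.
S'(r) = 4πr − 2·1512/r² = 0 ⇒ r³ = 1512/(2π), so r ≈ 6.2200 and h = 2r ≈ 12.4400.
S''(r) = 4π + 4·1512/r³ > 0, so this is the minimum; S ≈ 729.2600.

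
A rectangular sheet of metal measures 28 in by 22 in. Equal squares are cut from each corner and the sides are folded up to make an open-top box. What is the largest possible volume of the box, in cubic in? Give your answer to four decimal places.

With cut size x, the volume is V(x) = x(28 − 2x)(22 − 2x) for 0 < x < 11.
V'(x) = 12x^2 − 200x + 616. Setting V'(x) = 0 gives x ≈ 4.0776 (the root in (0, 11)).
V''(x) = 24x − 200 is negative there, so this is the maximum; V ≈ 1120.3095.

1120.3095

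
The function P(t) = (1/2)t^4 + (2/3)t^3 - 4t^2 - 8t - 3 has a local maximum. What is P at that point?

5/6

Critical points: P'(t) = 2t^3 + 2t^2 - 8t - 8 vanishes at t = -2, -1, 2.
Second-derivative test with P''(t) = 6t^2 + 4t - 8: P''(-2) = 8 > 0 ⇒ local minimum; P''(-1) = -6 < 0 ⇒ local maximum; P''(2) = 24 > 0 ⇒ local minimum.
Thus P has its local maximum at t = -1, with value 5/6.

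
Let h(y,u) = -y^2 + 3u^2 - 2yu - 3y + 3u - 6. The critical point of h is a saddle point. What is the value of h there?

-6

∂h/∂y = -2y - 2u - 3 = 0 and ∂h/∂u = -2y + 6u + 3 = 0, so (y, u) = (-3/4, -3/4).
The Hessian has h_{yy} = -2, h_{uu} = 6, h_{yu} = -2, giving D = -16 < 0, so the point is a saddle point.
h(-3/4, -3/4) = -6.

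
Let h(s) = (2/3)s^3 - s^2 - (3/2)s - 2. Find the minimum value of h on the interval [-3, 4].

-49/2

The derivative is 2s^2 - 2s - 3/2, which vanishes at s = -1/2 and s = 3/2.
Compare values at every candidate in [-3, 4]: h(-3) = -49/2; h(-1/2) = -19/12; h(3/2) = -17/4; h(4) = 56/3.
Hence the absolute minimum is -49/2 at s = -3.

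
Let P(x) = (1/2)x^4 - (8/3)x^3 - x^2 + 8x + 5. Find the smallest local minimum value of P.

-65/3

P'(x) = 2x^3 - 8x^2 - 2x + 8 = 0 at x = -1, 1, 4.
Second-derivative test with P''(x) = 6x^2 - 16x - 2: P''(-1) = 20 > 0 ⇒ local minimum; P''(1) = -12 < 0 ⇒ local maximum; P''(4) = 30 > 0 ⇒ local minimum.
The smallest local minimum is P(4) = -65/3.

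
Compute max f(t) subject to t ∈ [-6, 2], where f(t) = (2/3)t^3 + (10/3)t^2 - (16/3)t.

The derivative is 2t^2 + (20/3)t - 16/3, which vanishes at t = -4 and t = 2/3.
Compare values at every candidate in [-6, 2]: f(-6) = 8; f(-4) = 32; f(2/3) = -152/81; f(2) = 8.
The maximum over the interval is 32, attained at t = -4.

32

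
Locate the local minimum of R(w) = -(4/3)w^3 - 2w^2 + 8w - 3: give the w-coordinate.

R'(w) = -4w^2 - 4w + 8. Setting R'(w) = 0 gives w ∈ {-2, 1}.
Since R''(w) = -8w - 4, we get R''(-2) = 12 > 0 ⇒ local minimum; R''(1) = -12 < 0 ⇒ local maximum.
Thus R has its local minimum at w = -2, with value -49/3.

-2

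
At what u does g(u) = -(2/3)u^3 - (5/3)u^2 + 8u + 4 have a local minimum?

g'(u) = -2u^2 - (10/3)u + 8 = 0 at u = -3, 4/3.
g''(u) = -4u - 10/3. g''(-3) = 26/3 > 0 ⇒ local minimum; g''(4/3) = -26/3 < 0 ⇒ local maximum.
The local minimum is g(-3) = -17.

-3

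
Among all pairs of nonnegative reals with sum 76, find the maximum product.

With x + y = 76, the product is P(x) = x(76 − x).
P'(x) = 76 − 2x = 0 gives x = 38; P'' = −2 < 0, so this is the maximum.
P = 38·38 = 1444.

1444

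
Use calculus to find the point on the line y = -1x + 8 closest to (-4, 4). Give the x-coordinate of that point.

Minimize D(x)^2 = (x + 4)^2 + (-x + 4)^2.
d/dx[D^2] = 2(x + 4) + 2·(-1)·(-x + 4) = 0 ⇒ x = 0.
Then y = 8 and the distance is √(32) ≈ 5.6569.

0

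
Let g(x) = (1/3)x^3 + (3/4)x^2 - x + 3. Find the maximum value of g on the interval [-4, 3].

Differentiating, g'(x) = x^2 + (3/2)x - 1; which vanishes at x = -2 and x = 1/2.
Evaluating at the critical points and endpoints: g(-4) = -7/3, g(-2) = 16/3, g(1/2) = 131/48, g(3) = 63/4.
The maximum over the interval is 63/4, attained at x = 3.

63/4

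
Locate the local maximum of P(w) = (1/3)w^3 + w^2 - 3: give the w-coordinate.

Critical points: P'(w) = w^2 + 2w vanishes at w = -2, 0.
P''(w) = 2w + 2. P''(-2) = -2 < 0 ⇒ local maximum; P''(0) = 2 > 0 ⇒ local minimum.
So the local maximum value is P(-2) = -5/3.

-2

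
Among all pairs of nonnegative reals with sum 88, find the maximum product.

With x + y = 88, the product is P(x) = x(88 − x).
P'(x) = 88 − 2x = 0 gives x = 44; P'' = −2 < 0, so this is the maximum.
P = 44·44 = 1936.

1936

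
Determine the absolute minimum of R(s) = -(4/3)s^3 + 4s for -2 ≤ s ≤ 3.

-24

The derivative is -4s^2 + 4, which vanishes at s = -1 and s = 1.
Candidates: R(-2) = 8/3, R(-1) = -8/3, R(1) = 8/3, R(3) = -24.
The minimum over the interval is -24, attained at s = 3.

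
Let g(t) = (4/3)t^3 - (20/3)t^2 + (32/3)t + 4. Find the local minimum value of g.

Critical points: g'(t) = 4t^2 - (40/3)t + 32/3 vanishes at t = 4/3, 2.
g''(t) = 8t - 40/3. g''(4/3) = -8/3 < 0 ⇒ local maximum; g''(2) = 8/3 > 0 ⇒ local minimum.
The local minimum is g(2) = 28/3.

28/3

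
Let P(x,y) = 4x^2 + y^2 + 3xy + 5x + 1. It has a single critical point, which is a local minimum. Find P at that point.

∂P/∂x = 8x + 3y + 5 = 0 and ∂P/∂y = 3x + 2y = 0, so (x, y) = (-10/7, 15/7).
The Hessian has P_{xx} = 8, P_{yy} = 2, P_{xy} = 3, giving D = 7 > 0 with P_{xx} > 0, so the point is a local minimum.
P(-10/7, 15/7) = -18/7.

-18/7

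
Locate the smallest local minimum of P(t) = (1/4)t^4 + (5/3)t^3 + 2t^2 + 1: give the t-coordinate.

-4

Critical points: P'(t) = t^3 + 5t^2 + 4t vanishes at t = -4, -1, 0.
Second-derivative test with P''(t) = 3t^2 + 10t + 4: P''(-4) = 12 > 0 ⇒ local minimum; P''(-1) = -3 < 0 ⇒ local maximum; P''(0) = 4 > 0 ⇒ local minimum.
Thus P has its smallest local minimum at t = -4, with value -29/3.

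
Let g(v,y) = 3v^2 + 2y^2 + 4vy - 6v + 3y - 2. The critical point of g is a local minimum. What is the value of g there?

-187/8

∂g/∂v = 6v + 4y - 6 = 0 and ∂g/∂y = 4v + 4y + 3 = 0, so (v, y) = (9/2, -21/4).
The Hessian has g_{vv} = 6, g_{yy} = 4, g_{vy} = 4, giving D = 8 > 0 with g_{vv} > 0, so the point is a local minimum.
g(9/2, -21/4) = -187/8.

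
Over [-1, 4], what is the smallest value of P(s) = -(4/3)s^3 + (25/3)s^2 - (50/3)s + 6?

Differentiating, P'(s) = -4s^2 + (50/3)s - 50/3; which vanishes at s = 5/3 and s = 5/2.
Candidates: P(-1) = 97/3, P(5/3) = -389/81, P(5/2) = -53/12, P(4) = -38/3.
Hence the absolute minimum is -38/3 at s = 4.

-38/3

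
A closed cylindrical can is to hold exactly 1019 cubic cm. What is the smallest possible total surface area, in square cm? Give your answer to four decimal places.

With radius r and height h, πr²h = 1019 so h = 1019/(πr²), and S(r) = 2πr² + 2πrh = 2πr² + 2·1019/r.
S'(r) = 4πr − 2·1019/r² = 0 ⇒ r³ = 1019/(2π), so r ≈ 5.4534 and h = 2r ≈ 10.9067.
S''(r) = 4π + 4·1019/r³ > 0, so this is the minimum; S ≈ 560.5711.

560.5711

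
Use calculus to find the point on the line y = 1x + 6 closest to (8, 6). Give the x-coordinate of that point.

4

Minimize D(x)^2 = (x - 8)^2 + (x)^2.
d/dx[D^2] = 2(x - 8) + 2·1·(x) = 0 ⇒ x = 4.
Then y = 10 and the distance is √(32) ≈ 5.6569.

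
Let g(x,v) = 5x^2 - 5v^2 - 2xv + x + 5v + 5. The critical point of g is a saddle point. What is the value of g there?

∂g/∂x = 10x - 2v + 1 = 0 and ∂g/∂v = -2x - 10v + 5 = 0, so (x, v) = (0, 1/2).
The Hessian has g_{xx} = 10, g_{vv} = -10, g_{xv} = -2, giving D = -104 < 0, so the point is a saddle point.
g(0, 1/2) = 25/4.

25/4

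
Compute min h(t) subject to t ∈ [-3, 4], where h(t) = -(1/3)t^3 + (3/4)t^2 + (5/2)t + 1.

h'(t) = -t^2 + (3/2)t + 5/2, which vanishes at t = -1 and t = 5/2.
Evaluating at the critical points and endpoints: h(-3) = 37/4; h(-1) = -5/12; h(5/2) = 323/48; h(4) = 5/3.
Hence the absolute minimum is -5/12 at t = -1.

-5/12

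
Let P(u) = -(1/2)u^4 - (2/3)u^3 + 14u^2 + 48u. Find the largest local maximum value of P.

P'(u) = -2u^3 - 2u^2 + 28u + 48. Setting P'(u) = 0 gives u ∈ {-3, -2, 4}.
Second-derivative test with P''(u) = -6u^2 - 4u + 28: P''(-3) = -14 < 0 ⇒ local maximum; P''(-2) = 12 > 0 ⇒ local minimum; P''(4) = -84 < 0 ⇒ local maximum.
Thus P has its largest local maximum at u = 4, with value 736/3.

736/3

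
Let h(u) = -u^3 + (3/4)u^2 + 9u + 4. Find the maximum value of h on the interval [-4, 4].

h'(u) = -3u^2 + (3/2)u + 9, which vanishes at u = -3/2 and u = 2.
Candidates: h(-4) = 44, h(-3/2) = -71/16, h(2) = 17, h(4) = -12.
The maximum over the interval is 44, attained at u = -4.

44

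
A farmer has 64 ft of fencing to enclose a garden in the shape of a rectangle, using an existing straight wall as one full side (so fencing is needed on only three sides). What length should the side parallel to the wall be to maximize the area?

Let the sides perpendicular to the wall have length x and the parallel side y, so 2x + y = 64 and the area is A = xy = x(64 − 2x).
A'(x) = 64 − 4x = 0 gives x = 16, and A''(x) = −4 < 0 confirms a maximum.
Then y = 64 − 2·16 = 32 and A = 512.

32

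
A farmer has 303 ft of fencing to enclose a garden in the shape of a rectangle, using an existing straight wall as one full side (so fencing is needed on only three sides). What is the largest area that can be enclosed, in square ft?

91809/8

Let the sides perpendicular to the wall have length x and the parallel side y, so 2x + y = 303 and the area is A = xy = x(303 − 2x).
A'(x) = 303 − 4x = 0 gives x = 303/4, and A''(x) = −4 < 0 confirms a maximum.
Then y = 303 − 2·303/4 = 303/2 and A = 91809/8.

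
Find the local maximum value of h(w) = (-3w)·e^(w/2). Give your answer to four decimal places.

2.2073

h'(w) = (-3)·e^(w/2) + (-3w)·(1/2)·e^(w/2) = (-(3/2)w - 3)·e^(w/2). Since e^(w/2) > 0, the only critical point is w = -2.
h''(-2) has the same sign as -3/2 < 0, so this is a local maximum.
h(-2) = (6)·e^(-1) ≈ 2.2073.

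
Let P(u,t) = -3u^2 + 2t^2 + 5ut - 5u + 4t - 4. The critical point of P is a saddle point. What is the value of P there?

-94/49

∂P/∂u = -6u + 5t - 5 = 0 and ∂P/∂t = 5u + 4t + 4 = 0, so (u, t) = (-40/49, 1/49).
The Hessian has P_{uu} = -6, P_{tt} = 4, P_{ut} = 5, giving D = -49 < 0, so the point is a saddle point.
P(-40/49, 1/49) = -94/49.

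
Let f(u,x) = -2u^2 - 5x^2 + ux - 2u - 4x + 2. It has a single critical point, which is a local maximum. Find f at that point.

46/13

∂f/∂u = -4u + x - 2 = 0 and ∂f/∂x = u - 10x - 4 = 0, so (u, x) = (-8/13, -6/13).
The Hessian has f_{uu} = -4, f_{xx} = -10, f_{ux} = 1, giving D = 39 > 0 with f_{uu} < 0, so the point is a local maximum.
f(-8/13, -6/13) = 46/13.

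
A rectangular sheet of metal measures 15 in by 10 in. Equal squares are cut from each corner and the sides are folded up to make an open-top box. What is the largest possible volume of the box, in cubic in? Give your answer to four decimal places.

With cut size x, the volume is V(x) = x(15 − 2x)(10 − 2x) for 0 < x < 5.
V'(x) = 12x^2 − 100x + 150. Setting V'(x) = 0 gives x ≈ 1.9619 (the root in (0, 5)).
V''(x) = 24x − 100 is negative there, so this is the maximum; V ≈ 132.0382.

132.0382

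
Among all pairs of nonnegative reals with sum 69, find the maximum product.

With x + y = 69, the product is P(x) = x(69 − x).
P'(x) = 69 − 2x = 0 gives x = 69/2; P'' = −2 < 0, so this is the maximum.
P = 69/2·69/2 = 4761/4.

4761/4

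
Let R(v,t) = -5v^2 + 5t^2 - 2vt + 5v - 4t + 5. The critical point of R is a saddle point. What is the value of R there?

525/104

∂R/∂v = -10v - 2t + 5 = 0 and ∂R/∂t = -2v + 10t - 4 = 0, so (v, t) = (21/52, 25/52).
The Hessian has R_{vv} = -10, R_{tt} = 10, R_{vt} = -2, giving D = -104 < 0, so the point is a saddle point.
R(21/52, 25/52) = 525/104.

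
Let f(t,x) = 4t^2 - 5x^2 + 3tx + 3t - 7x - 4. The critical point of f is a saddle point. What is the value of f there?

-142/89

∂f/∂t = 8t + 3x + 3 = 0 and ∂f/∂x = 3t - 10x - 7 = 0, so (t, x) = (-9/89, -65/89).
The Hessian has f_{tt} = 8, f_{xx} = -10, f_{tx} = 3, giving D = -89 < 0, so the point is a saddle point.
f(-9/89, -65/89) = -142/89.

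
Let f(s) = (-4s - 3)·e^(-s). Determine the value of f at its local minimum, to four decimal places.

-3.1152

Differentiating with the product rule gives f'(s) = (4s - 1)·e^(-s). Since e^(-s) > 0, the only critical point is s = 1/4.
f''(1/4) has the same sign as 4 > 0, so this is a local minimum.
f(1/4) = (-4)·e^(-1/4) ≈ -3.1152.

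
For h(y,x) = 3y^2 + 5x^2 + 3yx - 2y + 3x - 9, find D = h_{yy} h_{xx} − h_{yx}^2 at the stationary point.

51

∂h/∂y = 6y + 3x - 2 = 0 and ∂h/∂x = 3y + 10x + 3 = 0, so (y, x) = (29/51, -8/17).
The Hessian has h_{yy} = 6, h_{xx} = 10, h_{yx} = 3, giving D = 51 > 0 with h_{yy} > 0, so the point is a local minimum.
D = (6)·(10) − (3)^2 = 51.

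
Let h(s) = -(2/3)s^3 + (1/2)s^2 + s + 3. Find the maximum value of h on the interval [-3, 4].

45/2

Differentiating, h'(s) = -2s^2 + s + 1; which vanishes at s = -1/2 and s = 1.
Candidates: h(-3) = 45/2; h(-1/2) = 65/24; h(1) = 23/6; h(4) = -83/3.
The maximum over the interval is 45/2, attained at s = -3.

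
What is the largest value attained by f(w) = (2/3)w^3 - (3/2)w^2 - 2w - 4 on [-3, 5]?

f'(w) = 2w^2 - 3w - 2, which vanishes at w = -1/2 and w = 2.
Evaluating at the critical points and endpoints: f(-3) = -59/2,  f(-1/2) = -83/24,  f(2) = -26/3,  f(5) = 191/6.
So the maximum is f(5) = 191/6.

191/6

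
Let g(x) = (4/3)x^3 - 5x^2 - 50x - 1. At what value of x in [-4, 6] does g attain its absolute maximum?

g'(x) = 4x^2 - 10x - 50, which vanishes at x = -5/2 and x = 5.
Evaluating at the critical points and endpoints: g(-4) = 101/3; g(-5/2) = 863/12; g(5) = -628/3; g(6) = -193.
Hence the absolute maximum is 863/12 at x = -5/2.

-5/2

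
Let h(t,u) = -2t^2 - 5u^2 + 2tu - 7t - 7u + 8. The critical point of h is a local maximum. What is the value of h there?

81/4

∂h/∂t = -4t + 2u - 7 = 0 and ∂h/∂u = 2t - 10u - 7 = 0, so (t, u) = (-7/3, -7/6).
The Hessian has h_{tt} = -4, h_{uu} = -10, h_{tu} = 2, giving D = 36 > 0 with h_{tt} < 0, so the point is a local maximum.
h(-7/3, -7/6) = 81/4.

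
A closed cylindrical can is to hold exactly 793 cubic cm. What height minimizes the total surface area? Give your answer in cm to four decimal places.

10.0322

With radius r and height h, πr²h = 793 so h = 793/(πr²), and S(r) = 2πr² + 2πrh = 2πr² + 2·793/r.
S'(r) = 4πr − 2·793/r² = 0 ⇒ r³ = 793/(2π), so r ≈ 5.0161 and h = 2r ≈ 10.0322.
S''(r) = 4π + 4·793/r³ > 0, so this is the minimum; S ≈ 474.2747.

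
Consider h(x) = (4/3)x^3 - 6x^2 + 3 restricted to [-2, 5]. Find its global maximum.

59/3

Differentiating, h'(x) = 4x^2 - 12x; which vanishes at x = 0 and x = 3.
Compare values at every candidate in [-2, 5]: h(-2) = -95/3, h(0) = 3, h(3) = -15, h(5) = 59/3.
The maximum over the interval is 59/3, attained at x = 5.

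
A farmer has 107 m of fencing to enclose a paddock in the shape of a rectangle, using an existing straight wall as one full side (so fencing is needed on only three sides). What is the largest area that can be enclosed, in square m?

11449/8

Let the sides perpendicular to the wall have length x and the parallel side y, so 2x + y = 107 and the area is A = xy = x(107 − 2x).
A'(x) = 107 − 4x = 0 gives x = 107/4, and A''(x) = −4 < 0 confirms a maximum.
Then y = 107 − 2·107/4 = 107/2 and A = 11449/8.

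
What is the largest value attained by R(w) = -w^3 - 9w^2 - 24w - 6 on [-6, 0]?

30

Differentiating, R'(w) = -3w^2 - 18w - 24; which vanishes at w = -4 and w = -2.
Candidates: R(-6) = 30,  R(-4) = 10,  R(-2) = 14,  R(0) = -6.
Hence the absolute maximum is 30 at w = -6.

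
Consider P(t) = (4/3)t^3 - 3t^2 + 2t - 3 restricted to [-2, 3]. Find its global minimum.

-89/3

Differentiating, P'(t) = 4t^2 - 6t + 2; which vanishes at t = 1/2 and t = 1.
Compare values at every candidate in [-2, 3]: P(-2) = -89/3; P(1/2) = -31/12; P(1) = -8/3; P(3) = 12.
So the minimum is P(-2) = -89/3.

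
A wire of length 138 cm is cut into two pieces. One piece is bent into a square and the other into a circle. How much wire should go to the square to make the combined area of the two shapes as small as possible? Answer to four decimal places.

Let x be the length used for the square. Square side x/4; circle radius (138−x)/(2π).
A(x) = (x/4)² + π·((138−x)/(2π))² = x²/16 + (138−x)²/(4π) for 0 ≤ x ≤ 138. A'(x) = x/8 − (138−x)/(2π) = 0 gives x = 4·138/(π+4) ≈ 77.2937.
A'' = 1/8 + 1/(2π) > 0, so this gives the minimum combined area; x ≈ 77.2937 cm to the square.

77.2937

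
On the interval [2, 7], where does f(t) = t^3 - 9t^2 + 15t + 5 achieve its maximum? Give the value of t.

7

Differentiating, f'(t) = 3t^2 - 18t + 15; whose only zero in [2, 7] is t = 5.
Evaluating at the critical points and endpoints: f(2) = 7; f(5) = -20; f(7) = 12.
Hence the absolute maximum is 12 at t = 7.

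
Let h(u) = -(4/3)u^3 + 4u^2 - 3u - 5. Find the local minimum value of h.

-17/3

Critical points: h'(u) = -4u^2 + 8u - 3 vanishes at u = 1/2, 3/2.
Since h''(u) = -8u + 8, we get h''(1/2) = 4 > 0 ⇒ local minimum; h''(3/2) = -4 < 0 ⇒ local maximum.
Thus h has its local minimum at u = 1/2, with value -17/3.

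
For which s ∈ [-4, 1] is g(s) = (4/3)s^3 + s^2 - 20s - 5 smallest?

1

g'(s) = 4s^2 + 2s - 20, whose only zero in [-4, 1] is s = -5/2.
Compare values at every candidate in [-4, 1]: g(-4) = 17/3, g(-5/2) = 365/12, g(1) = -68/3.
The minimum over the interval is -68/3, attained at s = 1.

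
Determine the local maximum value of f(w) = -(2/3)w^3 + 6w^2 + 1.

Critical points: f'(w) = -2w^2 + 12w vanishes at w = 0, 6.
Since f''(w) = -4w + 12, we get f''(0) = 12 > 0 ⇒ local minimum; f''(6) = -12 < 0 ⇒ local maximum.
Thus f has its local maximum at w = 6, with value 73.

73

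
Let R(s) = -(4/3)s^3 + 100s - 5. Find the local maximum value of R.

985/3

R'(s) = -4s^2 + 100. Setting R'(s) = 0 gives s ∈ {-5, 5}.
R''(s) = -8s. R''(-5) = 40 > 0 ⇒ local minimum; R''(5) = -40 < 0 ⇒ local maximum.
So the local maximum value is R(5) = 985/3.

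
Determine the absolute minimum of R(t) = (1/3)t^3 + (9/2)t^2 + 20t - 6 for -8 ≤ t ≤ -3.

Differentiating, R'(t) = t^2 + 9t + 20; which vanishes at t = -5 and t = -4.
Evaluating at the critical points and endpoints: R(-8) = -146/3; R(-5) = -211/6; R(-4) = -106/3; R(-3) = -69/2.
So the minimum is R(-8) = -146/3.

-146/3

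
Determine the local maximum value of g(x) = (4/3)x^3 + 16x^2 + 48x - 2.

g'(x) = 4x^2 + 32x + 48. Setting g'(x) = 0 gives x ∈ {-6, -2}.
Since g''(x) = 8x + 32, we get g''(-6) = -16 < 0 ⇒ local maximum; g''(-2) = 16 > 0 ⇒ local minimum.
The local maximum is g(-6) = -2.

-2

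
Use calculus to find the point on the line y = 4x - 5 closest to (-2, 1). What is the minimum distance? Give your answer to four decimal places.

3.3955

Minimize D(x)^2 = (x + 2)^2 + (4x - 6)^2.
d/dx[D^2] = 2(x + 2) + 2·4·(4x - 6) = 0 ⇒ x = 22/17.
Then y = 3/17 and the distance is √(196/17) ≈ 3.3955.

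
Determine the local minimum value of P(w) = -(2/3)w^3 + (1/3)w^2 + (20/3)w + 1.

Critical points: P'(w) = -2w^2 + (2/3)w + 20/3 vanishes at w = -5/3, 2.
Second-derivative test with P''(w) = -4w + 2/3: P''(-5/3) = 22/3 > 0 ⇒ local minimum; P''(2) = -22/3 < 0 ⇒ local maximum.
The local minimum is P(-5/3) = -494/81.

-494/81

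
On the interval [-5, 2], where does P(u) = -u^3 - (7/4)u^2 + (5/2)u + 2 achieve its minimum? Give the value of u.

2

The derivative is -3u^2 - (7/2)u + 5/2, which vanishes at u = -5/3 and u = 1/2.
Compare values at every candidate in [-5, 2]: P(-5) = 283/4; P(-5/3) = -259/108; P(1/2) = 43/16; P(2) = -8.
Hence the absolute minimum is -8 at u = 2.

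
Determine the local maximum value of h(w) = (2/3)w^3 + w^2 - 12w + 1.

h'(w) = 2w^2 + 2w - 12. Setting h'(w) = 0 gives w ∈ {-3, 2}.
h''(w) = 4w + 2. h''(-3) = -10 < 0 ⇒ local maximum; h''(2) = 10 > 0 ⇒ local minimum.
The local maximum is h(-3) = 28.

28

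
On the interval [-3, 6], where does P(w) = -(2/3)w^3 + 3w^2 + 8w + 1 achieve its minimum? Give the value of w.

-1

Differentiating, P'(w) = -2w^2 + 6w + 8; which vanishes at w = -1 and w = 4.
Compare values at every candidate in [-3, 6]: P(-3) = 22,  P(-1) = -10/3,  P(4) = 115/3,  P(6) = 13.
So the minimum is P(-1) = -10/3.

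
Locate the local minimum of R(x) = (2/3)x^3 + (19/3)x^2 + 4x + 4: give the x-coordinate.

R'(x) = 2x^2 + (38/3)x + 4. Setting R'(x) = 0 gives x ∈ {-6, -1/3}.
Second-derivative test with R''(x) = 4x + 38/3: R''(-6) = -34/3 < 0 ⇒ local maximum; R''(-1/3) = 34/3 > 0 ⇒ local minimum.
So the local minimum value is R(-1/3) = 271/81.

-1/3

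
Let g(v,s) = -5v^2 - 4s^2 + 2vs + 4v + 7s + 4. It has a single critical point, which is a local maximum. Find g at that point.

∂g/∂v = -10v + 2s + 4 = 0 and ∂g/∂s = 2v - 8s + 7 = 0, so (v, s) = (23/38, 39/38).
The Hessian has g_{vv} = -10, g_{ss} = -8, g_{vs} = 2, giving D = 76 > 0 with g_{vv} < 0, so the point is a local maximum.
g(23/38, 39/38) = 669/76.

669/76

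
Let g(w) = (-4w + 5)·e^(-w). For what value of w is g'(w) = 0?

9/4

g'(w) = (-4)·e^(-w) + (-4w + 5)·(-1)·e^(-w) = (4w - 9)·e^(-w). Since e^(-w) > 0, the only critical point is w = 9/4.
g''(9/4) has the same sign as 4 > 0, so this is a local minimum.
g(9/4) = (-4)·e^(-9/4) ≈ -0.4216.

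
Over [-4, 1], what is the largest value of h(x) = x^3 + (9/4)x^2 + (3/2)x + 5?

39/4

Differentiating, h'(x) = 3x^2 + (9/2)x + 3/2; which vanishes at x = -1 and x = -1/2.
Compare values at every candidate in [-4, 1]: h(-4) = -29; h(-1) = 19/4; h(-1/2) = 75/16; h(1) = 39/4.
So the maximum is h(1) = 39/4.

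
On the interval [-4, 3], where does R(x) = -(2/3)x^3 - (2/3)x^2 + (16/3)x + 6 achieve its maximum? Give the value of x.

R'(x) = -2x^2 - (4/3)x + 16/3, which vanishes at x = -2 and x = 4/3.
Evaluating at the critical points and endpoints: R(-4) = 50/3, R(-2) = -2, R(4/3) = 838/81, R(3) = -2.
Hence the absolute maximum is 50/3 at x = -4.

-4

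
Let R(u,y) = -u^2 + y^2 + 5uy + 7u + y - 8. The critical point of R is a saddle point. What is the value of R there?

∂R/∂u = -2u + 5y + 7 = 0 and ∂R/∂y = 5u + 2y + 1 = 0, so (u, y) = (9/29, -37/29).
The Hessian has R_{uu} = -2, R_{yy} = 2, R_{uy} = 5, giving D = -29 < 0, so the point is a saddle point.
R(9/29, -37/29) = -219/29.

-219/29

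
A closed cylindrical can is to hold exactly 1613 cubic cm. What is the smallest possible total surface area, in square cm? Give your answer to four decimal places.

With radius r and height h, πr²h = 1613 so h = 1613/(πr²), and S(r) = 2πr² + 2πrh = 2πr² + 2·1613/r.
S'(r) = 4πr − 2·1613/r² = 0 ⇒ r³ = 1613/(2π), so r ≈ 6.3555 and h = 2r ≈ 12.7111.
S''(r) = 4π + 4·1613/r³ > 0, so this is the minimum; S ≈ 761.3847.

761.3847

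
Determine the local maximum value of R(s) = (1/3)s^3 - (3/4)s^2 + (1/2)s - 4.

R'(s) = s^2 - (3/2)s + 1/2 = 0 at s = 1/2, 1.
Since R''(s) = 2s - 3/2, we get R''(1/2) = -1/2 < 0 ⇒ local maximum; R''(1) = 1/2 > 0 ⇒ local minimum.
So the local maximum value is R(1/2) = -187/48.

-187/48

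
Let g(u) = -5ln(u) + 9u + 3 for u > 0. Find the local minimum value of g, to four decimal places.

g'(u) = -5/u + 9 = 0 gives u = 5/9.
g''(u) = 5/u², which is positive for u > 0, so this is a local minimum.
g(5/9) = -5·ln(5/9) + 5 + 3 ≈ 10.9389.

10.9389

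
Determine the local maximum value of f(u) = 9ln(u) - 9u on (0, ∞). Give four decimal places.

f'(u) = 9/u − 9 = 0 gives u = 1.
f''(u) = -9/u², which is negative for u > 0, so this is a local maximum.
f(1) = 9·ln(1) - 9 ≈ -9.0000.

-9.0000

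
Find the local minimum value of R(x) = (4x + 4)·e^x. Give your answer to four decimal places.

Differentiating with the product rule gives R'(x) = (4x + 8)·e^x. Since e^x > 0, the only critical point is x = -2.
R''(-2) has the same sign as 4 > 0, so this is a local minimum.
R(-2) = (-4)·e^(-2) ≈ -0.5413.

-0.5413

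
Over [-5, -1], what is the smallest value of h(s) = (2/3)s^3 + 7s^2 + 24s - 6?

The derivative is 2s^2 + 14s + 24, which vanishes at s = -4 and s = -3.
Compare values at every candidate in [-5, -1]: h(-5) = -103/3; h(-4) = -98/3; h(-3) = -33; h(-1) = -71/3.
Hence the absolute minimum is -103/3 at s = -5.

-103/3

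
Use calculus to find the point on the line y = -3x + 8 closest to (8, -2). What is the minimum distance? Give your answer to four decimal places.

4.4272

Minimize D(x)^2 = (x - 8)^2 + (-3x + 10)^2.
d/dx[D^2] = 2(x - 8) + 2·(-3)·(-3x + 10) = 0 ⇒ x = 19/5.
Then y = -17/5 and the distance is √(98/5) ≈ 4.4272.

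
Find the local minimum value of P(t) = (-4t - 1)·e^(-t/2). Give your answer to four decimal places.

-3.3349

Differentiating with the product rule gives P'(t) = (2t - 7/2)·e^(-t/2). Since e^(-t/2) > 0, the only critical point is t = 7/4.
P''(7/4) has the same sign as 2 > 0, so this is a local minimum.
P(7/4) = (-8)·e^(-7/8) ≈ -3.3349.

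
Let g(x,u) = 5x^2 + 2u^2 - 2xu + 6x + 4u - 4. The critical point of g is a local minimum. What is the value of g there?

∂g/∂x = 10x - 2u + 6 = 0 and ∂g/∂u = -2x + 4u + 4 = 0, so (x, u) = (-8/9, -13/9).
The Hessian has g_{xx} = 10, g_{uu} = 4, g_{xu} = -2, giving D = 36 > 0 with g_{xx} > 0, so the point is a local minimum.
g(-8/9, -13/9) = -86/9.

-86/9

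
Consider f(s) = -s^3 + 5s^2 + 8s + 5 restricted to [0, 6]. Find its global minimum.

Differentiating, f'(s) = -3s^2 + 10s + 8; whose only zero in [0, 6] is s = 4.
Evaluating at the critical points and endpoints: f(0) = 5,  f(4) = 53,  f(6) = 17.
The minimum over the interval is 5, attained at s = 0.

5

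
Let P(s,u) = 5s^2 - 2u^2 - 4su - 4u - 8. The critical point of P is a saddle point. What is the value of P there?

-46/7

∂P/∂s = 10s - 4u = 0 and ∂P/∂u = -4s - 4u - 4 = 0, so (s, u) = (-2/7, -5/7).
The Hessian has P_{ss} = 10, P_{uu} = -4, P_{su} = -4, giving D = -56 < 0, so the point is a saddle point.
P(-2/7, -5/7) = -46/7.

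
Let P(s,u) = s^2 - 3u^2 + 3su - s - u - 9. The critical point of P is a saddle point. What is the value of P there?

-194/21

∂P/∂s = 2s + 3u - 1 = 0 and ∂P/∂u = 3s - 6u - 1 = 0, so (s, u) = (3/7, 1/21).
The Hessian has P_{ss} = 2, P_{uu} = -6, P_{su} = 3, giving D = -21 < 0, so the point is a saddle point.
P(3/7, 1/21) = -194/21.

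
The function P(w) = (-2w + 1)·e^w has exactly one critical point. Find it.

P'(w) = (-2)·e^w + (-2w + 1)·1·e^w = (-2w - 1)·e^w. Since e^w > 0, the only critical point is w = -1/2.
P''(-1/2) has the same sign as -2 < 0, so this is a local maximum.
P(-1/2) = (2)·e^(-1/2) ≈ 1.2131.

-1/2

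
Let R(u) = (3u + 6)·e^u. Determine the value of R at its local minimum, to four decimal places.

R'(u) = 3·e^u + (3u + 6)·1·e^u = (3u + 9)·e^u. Since e^u > 0, the only critical point is u = -3.
R''(-3) has the same sign as 3 > 0, so this is a local minimum.
R(-3) = (-3)·e^(-3) ≈ -0.1494.

-0.1494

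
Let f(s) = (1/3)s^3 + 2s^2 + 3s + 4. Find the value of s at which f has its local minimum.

Critical points: f'(s) = s^2 + 4s + 3 vanishes at s = -3, -1.
Since f''(s) = 2s + 4, we get f''(-3) = -2 < 0 ⇒ local maximum; f''(-1) = 2 > 0 ⇒ local minimum.
Thus f has its local minimum at s = -1, with value 8/3.

-1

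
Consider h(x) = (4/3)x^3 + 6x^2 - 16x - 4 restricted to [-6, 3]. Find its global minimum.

h'(x) = 4x^2 + 12x - 16, which vanishes at x = -4 and x = 1.
Compare values at every candidate in [-6, 3]: h(-6) = 20, h(-4) = 212/3, h(1) = -38/3, h(3) = 38.
Hence the absolute minimum is -38/3 at x = 1.

-38/3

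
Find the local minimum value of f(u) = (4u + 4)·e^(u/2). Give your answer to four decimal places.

-1.7850

Differentiating with the product rule gives f'(u) = (2u + 6)·e^(u/2). Since e^(u/2) > 0, the only critical point is u = -3.
f''(-3) has the same sign as 2 > 0, so this is a local minimum.
f(-3) = (-8)·e^(-3/2) ≈ -1.7850.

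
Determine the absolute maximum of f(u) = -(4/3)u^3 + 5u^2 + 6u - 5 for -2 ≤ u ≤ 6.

The derivative is -4u^2 + 10u + 6, which vanishes at u = -1/2 and u = 3.
Evaluating at the critical points and endpoints: f(-2) = 41/3,  f(-1/2) = -79/12,  f(3) = 22,  f(6) = -77.
Hence the absolute maximum is 22 at u = 3.

22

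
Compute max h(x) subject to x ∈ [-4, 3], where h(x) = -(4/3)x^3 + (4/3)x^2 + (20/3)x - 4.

76

The derivative is -4x^2 + (8/3)x + 20/3, which vanishes at x = -1 and x = 5/3.
Compare values at every candidate in [-4, 3]: h(-4) = 76, h(-1) = -8, h(5/3) = 376/81, h(3) = -8.
The maximum over the interval is 76, attained at x = -4.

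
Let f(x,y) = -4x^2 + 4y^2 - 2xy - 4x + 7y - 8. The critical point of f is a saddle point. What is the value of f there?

∂f/∂x = -8x - 2y - 4 = 0 and ∂f/∂y = -2x + 8y + 7 = 0, so (x, y) = (-9/34, -16/17).
The Hessian has f_{xx} = -8, f_{yy} = 8, f_{xy} = -2, giving D = -68 < 0, so the point is a saddle point.
f(-9/34, -16/17) = -183/17.

-183/17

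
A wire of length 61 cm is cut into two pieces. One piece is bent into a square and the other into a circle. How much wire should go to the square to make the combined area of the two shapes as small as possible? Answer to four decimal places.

Let x be the length used for the square. Square side x/4; circle radius (61−x)/(2π).
A(x) = (x/4)² + π·((61−x)/(2π))² = x²/16 + (61−x)²/(4π) for 0 ≤ x ≤ 61. A'(x) = x/8 − (61−x)/(2π) = 0 gives x = 4·61/(π+4) ≈ 34.1660.
A'' = 1/8 + 1/(2π) > 0, so this gives the minimum combined area; x ≈ 34.1660 cm to the square.

34.1660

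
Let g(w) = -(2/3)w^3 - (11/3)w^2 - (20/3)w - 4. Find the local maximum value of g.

1/81

Critical points: g'(w) = -2w^2 - (22/3)w - 20/3 vanishes at w = -2, -5/3.
g''(w) = -4w - 22/3. g''(-2) = 2/3 > 0 ⇒ local minimum; g''(-5/3) = -2/3 < 0 ⇒ local maximum.
Thus g has its local maximum at w = -5/3, with value 1/81.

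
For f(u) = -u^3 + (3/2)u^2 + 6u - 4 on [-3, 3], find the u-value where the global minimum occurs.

The derivative is -3u^2 + 3u + 6, which vanishes at u = -1 and u = 2.
Evaluating at the critical points and endpoints: f(-3) = 37/2; f(-1) = -15/2; f(2) = 6; f(3) = 1/2.
The minimum over the interval is -15/2, attained at u = -1.

-1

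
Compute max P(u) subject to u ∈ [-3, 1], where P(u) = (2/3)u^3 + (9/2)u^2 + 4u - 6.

9/2

The derivative is 2u^2 + 9u + 4, whose only zero in [-3, 1] is u = -1/2.
Evaluating at the critical points and endpoints: P(-3) = 9/2, P(-1/2) = -167/24, P(1) = 19/6.
The maximum over the interval is 9/2, attained at u = -3.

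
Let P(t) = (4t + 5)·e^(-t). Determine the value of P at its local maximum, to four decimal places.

By the product rule, P'(t) = (-4t - 1)·e^(-t). Since e^(-t) > 0, the only critical point is t = -1/4.
P''(-1/4) has the same sign as -4 < 0, so this is a local maximum.
P(-1/4) = (4)·e^(1/4) ≈ 5.1361.

5.1361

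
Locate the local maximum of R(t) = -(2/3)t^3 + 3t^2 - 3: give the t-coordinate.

Critical points: R'(t) = -2t^2 + 6t vanishes at t = 0, 3.
R''(t) = -4t + 6. R''(0) = 6 > 0 ⇒ local minimum; R''(3) = -6 < 0 ⇒ local maximum.
So the local maximum value is R(3) = 6.

3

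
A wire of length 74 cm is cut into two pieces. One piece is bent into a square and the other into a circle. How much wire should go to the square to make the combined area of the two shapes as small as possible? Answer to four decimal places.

Let x be the length used for the square. Square side x/4; circle radius (74−x)/(2π).
A(x) = (x/4)² + π·((74−x)/(2π))² = x²/16 + (74−x)²/(4π) for 0 ≤ x ≤ 74. A'(x) = x/8 − (74−x)/(2π) = 0 gives x = 4·74/(π+4) ≈ 41.4473.
A'' = 1/8 + 1/(2π) > 0, so this gives the minimum combined area; x ≈ 41.4473 cm to the square.

41.4473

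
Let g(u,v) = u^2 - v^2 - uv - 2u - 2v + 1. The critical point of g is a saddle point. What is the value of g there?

∂g/∂u = 2u - v - 2 = 0 and ∂g/∂v = -u - 2v - 2 = 0, so (u, v) = (2/5, -6/5).
The Hessian has g_{uu} = 2, g_{vv} = -2, g_{uv} = -1, giving D = -5 < 0, so the point is a saddle point.
g(2/5, -6/5) = 9/5.

9/5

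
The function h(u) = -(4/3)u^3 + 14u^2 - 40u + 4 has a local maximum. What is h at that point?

h'(u) = -4u^2 + 28u - 40. Setting h'(u) = 0 gives u ∈ {2, 5}.
h''(u) = -8u + 28. h''(2) = 12 > 0 ⇒ local minimum; h''(5) = -12 < 0 ⇒ local maximum.
The local maximum is h(5) = -38/3.

-38/3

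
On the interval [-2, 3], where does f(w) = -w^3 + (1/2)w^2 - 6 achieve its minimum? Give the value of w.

f'(w) = -3w^2 + w, which vanishes at w = 0 and w = 1/3.
Compare values at every candidate in [-2, 3]: f(-2) = 4, f(0) = -6, f(1/3) = -323/54, f(3) = -57/2.
Hence the absolute minimum is -57/2 at w = 3.

3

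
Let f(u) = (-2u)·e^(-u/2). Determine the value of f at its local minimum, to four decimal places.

Differentiating with the product rule gives f'(u) = (u - 2)·e^(-u/2). Since e^(-u/2) > 0, the only critical point is u = 2.
f''(2) has the same sign as 1 > 0, so this is a local minimum.
f(2) = (-4)·e^(-1) ≈ -1.4715.

-1.4715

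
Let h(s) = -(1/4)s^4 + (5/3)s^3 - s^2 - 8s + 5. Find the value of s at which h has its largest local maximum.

Critical points: h'(s) = -s^3 + 5s^2 - 2s - 8 vanishes at s = -1, 2, 4.
h''(s) = -3s^2 + 10s - 2. h''(-1) = -15 < 0 ⇒ local maximum; h''(2) = 6 > 0 ⇒ local minimum; h''(4) = -10 < 0 ⇒ local maximum.
So the largest local maximum value is h(-1) = 121/12.

-1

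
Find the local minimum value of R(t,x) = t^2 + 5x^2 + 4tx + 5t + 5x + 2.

∂R/∂t = 2t + 4x + 5 = 0 and ∂R/∂x = 4t + 10x + 5 = 0, so (t, x) = (-15/2, 5/2).
The Hessian has R_{tt} = 2, R_{xx} = 10, R_{tx} = 4, giving D = 4 > 0 with R_{tt} > 0, so the point is a local minimum.
R(-15/2, 5/2) = -21/2.

-21/2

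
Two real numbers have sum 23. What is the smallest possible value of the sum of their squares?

529/2

With a + b = 23, a^2 + b^2 = a^2 + (23 − a)^2.
The derivative 2a − 2(23 − a) = 4a − 46 vanishes at a = 23/2; second derivative 4 > 0, a minimum.
The minimum is 2·(23/2)^2 = 529/2.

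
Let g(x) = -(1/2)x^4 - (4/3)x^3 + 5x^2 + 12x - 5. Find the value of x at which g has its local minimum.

-1

g'(x) = -2x^3 - 4x^2 + 10x + 12. Setting g'(x) = 0 gives x ∈ {-3, -1, 2}.
Since g''(x) = -6x^2 - 8x + 10, we get g''(-3) = -20 < 0 ⇒ local maximum; g''(-1) = 12 > 0 ⇒ local minimum; g''(2) = -30 < 0 ⇒ local maximum.
Thus g has its local minimum at x = -1, with value -67/6.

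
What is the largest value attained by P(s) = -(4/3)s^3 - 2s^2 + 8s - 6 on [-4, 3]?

46/3

The derivative is -4s^2 - 4s + 8, which vanishes at s = -2 and s = 1.
Candidates: P(-4) = 46/3, P(-2) = -58/3, P(1) = -4/3, P(3) = -36.
The maximum over the interval is 46/3, attained at s = -4.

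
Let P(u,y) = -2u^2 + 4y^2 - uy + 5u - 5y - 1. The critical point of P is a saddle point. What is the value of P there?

∂P/∂u = -4u - y + 5 = 0 and ∂P/∂y = -u + 8y - 5 = 0, so (u, y) = (35/33, 25/33).
The Hessian has P_{uu} = -4, P_{yy} = 8, P_{uy} = -1, giving D = -33 < 0, so the point is a saddle point.
P(35/33, 25/33) = -8/33.

-8/33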